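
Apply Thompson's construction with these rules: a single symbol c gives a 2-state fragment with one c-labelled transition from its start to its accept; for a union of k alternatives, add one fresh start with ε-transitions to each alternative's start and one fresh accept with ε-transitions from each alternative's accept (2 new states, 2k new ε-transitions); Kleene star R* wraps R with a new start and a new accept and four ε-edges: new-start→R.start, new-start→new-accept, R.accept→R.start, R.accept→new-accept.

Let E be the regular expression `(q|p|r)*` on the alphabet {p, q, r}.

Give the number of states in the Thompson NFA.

10

By structural recursion:
Each of the 3 symbol leaves contributes a 2-state fragment.
  q|p|r : 8 states
  (q|p|r)* : 10 states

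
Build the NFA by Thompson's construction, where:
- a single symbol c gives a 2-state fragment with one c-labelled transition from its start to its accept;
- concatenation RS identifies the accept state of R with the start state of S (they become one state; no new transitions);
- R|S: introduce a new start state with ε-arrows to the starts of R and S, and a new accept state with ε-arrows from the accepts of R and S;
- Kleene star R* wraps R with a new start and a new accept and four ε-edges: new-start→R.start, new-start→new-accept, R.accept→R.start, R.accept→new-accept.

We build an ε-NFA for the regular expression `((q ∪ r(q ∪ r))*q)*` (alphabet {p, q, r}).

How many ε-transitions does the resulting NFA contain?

Building bottom-up:
Each of the 5 symbol leaves contributes 0 ε-transitions.
  q ∪ r = 4 ε-transitions
  r(q ∪ r) = 4 ε-transitions
  q ∪ r(q ∪ r) = 8 ε-transitions
  (q ∪ r(q ∪ r))* = 12 ε-transitions
  (q ∪ r(q ∪ r))*q = 12 ε-transitions
  ((q ∪ r(q ∪ r))*q)* = 16 ε-transitions

16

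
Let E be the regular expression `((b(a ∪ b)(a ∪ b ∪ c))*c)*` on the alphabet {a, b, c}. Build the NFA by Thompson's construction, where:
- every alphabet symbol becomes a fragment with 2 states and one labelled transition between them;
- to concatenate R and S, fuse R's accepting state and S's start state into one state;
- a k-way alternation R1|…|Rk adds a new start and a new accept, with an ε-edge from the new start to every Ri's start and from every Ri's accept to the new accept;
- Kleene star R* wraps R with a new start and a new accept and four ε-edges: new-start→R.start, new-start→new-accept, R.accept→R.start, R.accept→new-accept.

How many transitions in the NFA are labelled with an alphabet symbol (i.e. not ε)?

Per subexpression:
Each of the 7 symbol leaves contributes exactly 1 symbol transition.
  a ∪ b — 2 symbol transitions
  a ∪ b ∪ c — 3 symbol transitions
  b(a ∪ b)(a ∪ b ∪ c) — 6 symbol transitions
  (b(a ∪ b)(a ∪ b ∪ c))* — 6 symbol transitions
  (b(a ∪ b)(a ∪ b ∪ c))*c — 7 symbol transitions
  ((b(a ∪ b)(a ∪ b ∪ c))*c)* — 7 symbol transitions

7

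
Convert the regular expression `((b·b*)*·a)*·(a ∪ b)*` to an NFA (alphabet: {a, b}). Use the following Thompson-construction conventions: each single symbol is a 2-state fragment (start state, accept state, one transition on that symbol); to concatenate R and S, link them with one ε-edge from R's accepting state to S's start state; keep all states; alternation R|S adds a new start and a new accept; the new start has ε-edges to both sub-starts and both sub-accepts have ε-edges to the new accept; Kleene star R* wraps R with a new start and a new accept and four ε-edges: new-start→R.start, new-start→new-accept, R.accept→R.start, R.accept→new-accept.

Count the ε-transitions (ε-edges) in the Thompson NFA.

23

Per subexpression:
Each of the 5 symbol leaves contributes 0 ε-transitions.
  b* → 4 ε-transitions
  b·b* → 5 ε-transitions
  (b·b*)* → 9 ε-transitions
  (b·b*)*·a → 10 ε-transitions
  ((b·b*)*·a)* → 14 ε-transitions
  a ∪ b → 4 ε-transitions
  (a ∪ b)* → 8 ε-transitions
  ((b·b*)*·a)*·(a ∪ b)* → 23 ε-transitions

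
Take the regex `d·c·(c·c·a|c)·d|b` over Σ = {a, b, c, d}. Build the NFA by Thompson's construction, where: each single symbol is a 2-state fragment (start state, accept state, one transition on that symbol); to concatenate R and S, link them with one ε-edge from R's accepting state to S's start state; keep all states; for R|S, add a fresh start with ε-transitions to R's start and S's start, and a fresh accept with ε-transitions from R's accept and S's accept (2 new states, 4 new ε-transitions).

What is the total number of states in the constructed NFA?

By structural recursion:
Each of the 8 symbol leaves contributes a 2-state fragment.
  c·c·a = 6 states
  c·c·a|c = 10 states
  d·c·(c·c·a|c)·d = 16 states
  d·c·(c·c·a|c)·d|b = 20 states

20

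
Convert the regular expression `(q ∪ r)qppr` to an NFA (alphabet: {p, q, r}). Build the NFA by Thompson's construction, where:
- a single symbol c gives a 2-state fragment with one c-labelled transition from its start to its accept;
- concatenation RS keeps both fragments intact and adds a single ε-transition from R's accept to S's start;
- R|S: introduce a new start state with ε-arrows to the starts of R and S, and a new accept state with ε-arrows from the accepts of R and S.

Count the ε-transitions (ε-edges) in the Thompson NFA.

Recursing over subexpressions:
Each of the 6 symbol leaves contributes 0 ε-transitions.
  q ∪ r → 4 ε-transitions
  (q ∪ r)qppr → 8 ε-transitions

8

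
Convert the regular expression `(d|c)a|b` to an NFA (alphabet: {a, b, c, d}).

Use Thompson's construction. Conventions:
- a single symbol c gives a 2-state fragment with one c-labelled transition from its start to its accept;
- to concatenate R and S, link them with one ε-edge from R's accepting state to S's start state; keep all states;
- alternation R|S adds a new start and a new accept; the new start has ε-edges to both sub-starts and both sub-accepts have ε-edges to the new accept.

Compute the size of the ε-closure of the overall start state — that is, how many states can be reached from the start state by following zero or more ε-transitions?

Work bottom-up. For each fragment F, track |ε-closure(F.start)| and whether F's accept lies in that closure (i.e. whether F accepts ε). A single-symbol fragment has closure size 1 and does not accept ε.
  d|c → new start ε-reaches every alternative's start; none of them accept ε, so the new accept is not reached: C = 1 + 1 + 1 = 3
  (d|c)a → same as the first factor's closure: C = 3
  (d|c)a|b → C = 1 + 3 + 1 = 5 (the new accept is not ε-reachable since no branch accepts ε)

5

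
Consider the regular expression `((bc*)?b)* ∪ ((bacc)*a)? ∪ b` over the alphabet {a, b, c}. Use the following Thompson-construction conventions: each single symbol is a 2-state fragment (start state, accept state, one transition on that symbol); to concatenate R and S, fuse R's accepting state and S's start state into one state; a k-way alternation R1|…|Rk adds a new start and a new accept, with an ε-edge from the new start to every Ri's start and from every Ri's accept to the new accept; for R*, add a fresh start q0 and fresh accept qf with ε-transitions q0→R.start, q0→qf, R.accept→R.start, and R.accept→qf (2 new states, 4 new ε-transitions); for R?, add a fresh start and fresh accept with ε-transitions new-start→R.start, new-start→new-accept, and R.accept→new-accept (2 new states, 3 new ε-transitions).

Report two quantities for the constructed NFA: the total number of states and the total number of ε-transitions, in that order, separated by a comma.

24, 24

Per subexpression:
Each of the 9 symbol leaves contributes 2 states and 0 ε-transitions.
  c* : 4 states, 4 ε-transitions
  bc* : 5 states, 4 ε-transitions
  (bc*)? : 7 states, 7 ε-transitions
  (bc*)?b : 8 states, 7 ε-transitions
  ((bc*)?b)* : 10 states, 11 ε-transitions
  bacc : 5 states, 0 ε-transitions
  (bacc)* : 7 states, 4 ε-transitions
  (bacc)*a : 8 states, 4 ε-transitions
  ((bacc)*a)? : 10 states, 7 ε-transitions
  ((bc*)?b)* ∪ ((bacc)*a)? ∪ b : 24 states, 24 ε-transitions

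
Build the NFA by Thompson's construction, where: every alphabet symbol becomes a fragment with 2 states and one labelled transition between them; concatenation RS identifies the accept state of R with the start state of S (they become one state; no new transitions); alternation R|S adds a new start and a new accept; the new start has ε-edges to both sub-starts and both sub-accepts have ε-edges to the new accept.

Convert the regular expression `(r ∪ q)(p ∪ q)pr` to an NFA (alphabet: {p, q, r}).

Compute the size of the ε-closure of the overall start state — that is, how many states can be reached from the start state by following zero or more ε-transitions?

Let C(F) = |ε-closure(F.start)| within fragment F, and note whether F accepts ε. Symbol fragments have C = 1 and do not accept ε. Then:
  r ∪ q → |closure| = 1 + 1 + 1 = 3 (the new accept is not ε-reachable since no branch accepts ε)
  p ∪ q → new start ε-reaches every alternative's start; none of them accept ε, so the new accept is not reached: |closure| = 1 + 1 + 1 = 3
  (r ∪ q)(p ∪ q)pr → same as the first factor's closure: |closure| = 3

3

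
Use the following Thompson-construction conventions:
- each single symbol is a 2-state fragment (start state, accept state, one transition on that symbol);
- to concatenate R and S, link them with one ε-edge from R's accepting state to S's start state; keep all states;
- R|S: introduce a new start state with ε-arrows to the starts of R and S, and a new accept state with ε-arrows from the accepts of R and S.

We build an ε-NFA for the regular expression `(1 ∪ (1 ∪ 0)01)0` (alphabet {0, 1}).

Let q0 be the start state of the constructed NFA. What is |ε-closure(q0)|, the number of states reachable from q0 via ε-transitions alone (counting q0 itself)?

Compute the ε-closure size of each fragment's start state recursively; a symbol fragment's start has no outgoing ε-edge, so its closure is just itself (size 1).
  1 ∪ 0 : new start ε-reaches every alternative's start; none of them accept ε, so the new accept is not reached: |ε-closure| = 1 + 1 + 1 = 3
  (1 ∪ 0)01 : |ε-closure| equals the left operand's closure size = 3 (its accept is not ε-reachable, so the closure stops there)
  1 ∪ (1 ∪ 0)01 : new start ε-reaches every alternative's start; none of them accept ε, so the new accept is not reached: |ε-closure| = 1 + 1 + 3 = 5
  (1 ∪ (1 ∪ 0)01)0 : same as the first factor's closure: |ε-closure| = 5

5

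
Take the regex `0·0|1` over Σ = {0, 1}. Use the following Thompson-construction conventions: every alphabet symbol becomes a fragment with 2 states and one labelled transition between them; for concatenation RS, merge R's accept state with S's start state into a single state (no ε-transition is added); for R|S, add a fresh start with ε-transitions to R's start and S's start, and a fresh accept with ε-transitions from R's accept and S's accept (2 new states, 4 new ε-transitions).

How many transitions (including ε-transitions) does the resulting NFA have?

7

Recursing over subexpressions:
Each of the 3 symbol leaves contributes 1 transition (1 symbol, 0 ε).
  0·0 — 2 transitions (2 symbol, 0 ε)
  0·0|1 — 7 transitions (3 symbol, 4 ε)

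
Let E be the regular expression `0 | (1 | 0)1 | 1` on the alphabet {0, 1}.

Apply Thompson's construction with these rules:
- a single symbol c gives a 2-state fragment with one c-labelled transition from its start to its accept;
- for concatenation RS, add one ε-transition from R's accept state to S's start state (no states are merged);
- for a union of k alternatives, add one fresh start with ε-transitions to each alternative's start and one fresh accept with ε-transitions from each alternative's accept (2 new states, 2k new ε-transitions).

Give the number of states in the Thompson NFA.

Building bottom-up:
Each of the 5 symbol leaves contributes a 2-state fragment.
  1 | 0 = 6 states
  (1 | 0)1 = 8 states
  0 | (1 | 0)1 | 1 = 14 states

14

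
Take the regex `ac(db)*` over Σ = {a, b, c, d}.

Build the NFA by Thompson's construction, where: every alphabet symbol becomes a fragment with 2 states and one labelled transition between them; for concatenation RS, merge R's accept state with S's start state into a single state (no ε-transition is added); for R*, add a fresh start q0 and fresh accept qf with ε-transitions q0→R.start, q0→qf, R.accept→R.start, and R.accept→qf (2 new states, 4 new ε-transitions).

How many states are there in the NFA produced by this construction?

By structural recursion:
Each of the 4 symbol leaves contributes a 2-state fragment.
  db = 3 states
  (db)* = 5 states
  ac(db)* = 7 states

7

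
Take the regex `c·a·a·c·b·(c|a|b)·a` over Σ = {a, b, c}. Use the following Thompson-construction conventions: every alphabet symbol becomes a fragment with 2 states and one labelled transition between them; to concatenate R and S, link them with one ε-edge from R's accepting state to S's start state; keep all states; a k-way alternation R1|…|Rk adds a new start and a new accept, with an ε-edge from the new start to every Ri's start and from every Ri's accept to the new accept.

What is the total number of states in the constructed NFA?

By structural recursion:
Each of the 9 symbol leaves contributes a 2-state fragment.
  c|a|b → 8 states
  c·a·a·c·b·(c|a|b)·a → 20 states

20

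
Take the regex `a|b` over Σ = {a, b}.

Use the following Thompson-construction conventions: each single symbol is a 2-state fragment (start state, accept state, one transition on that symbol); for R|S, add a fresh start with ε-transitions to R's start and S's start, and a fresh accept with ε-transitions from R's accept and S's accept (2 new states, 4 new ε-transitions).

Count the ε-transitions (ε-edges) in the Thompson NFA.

4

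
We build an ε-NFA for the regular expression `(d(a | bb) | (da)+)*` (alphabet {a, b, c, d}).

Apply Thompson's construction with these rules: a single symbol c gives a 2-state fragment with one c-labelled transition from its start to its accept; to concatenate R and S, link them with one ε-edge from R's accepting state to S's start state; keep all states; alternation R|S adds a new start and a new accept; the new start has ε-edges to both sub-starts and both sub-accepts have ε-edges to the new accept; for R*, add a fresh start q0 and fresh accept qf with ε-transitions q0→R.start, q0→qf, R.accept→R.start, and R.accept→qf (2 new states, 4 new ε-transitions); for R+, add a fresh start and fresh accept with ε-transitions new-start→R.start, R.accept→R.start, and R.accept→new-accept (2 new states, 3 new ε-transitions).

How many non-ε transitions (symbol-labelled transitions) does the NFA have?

6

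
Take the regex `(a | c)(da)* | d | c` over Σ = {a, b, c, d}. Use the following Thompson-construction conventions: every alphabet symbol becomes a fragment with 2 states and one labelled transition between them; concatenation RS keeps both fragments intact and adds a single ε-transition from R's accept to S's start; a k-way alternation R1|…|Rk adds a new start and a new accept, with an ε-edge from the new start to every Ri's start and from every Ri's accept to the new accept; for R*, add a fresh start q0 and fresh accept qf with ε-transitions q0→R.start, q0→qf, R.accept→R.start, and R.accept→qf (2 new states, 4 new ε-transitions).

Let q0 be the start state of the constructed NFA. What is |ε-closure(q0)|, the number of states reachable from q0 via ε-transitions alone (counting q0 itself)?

Let C(F) = |ε-closure(F.start)| within fragment F, and note whether F accepts ε. Symbol fragments have C = 1 and do not accept ε. Then:
  a | c — new start ε-reaches every alternative's start; none of them accept ε, so the new accept is not reached: |ε-closure| = 1 + 1 + 1 = 3
  da — |ε-closure| equals the left operand's closure size = 1 (its accept is not ε-reachable, so the closure stops there)
  (da)* — |ε-closure| = 1 (new start) + 1 (body) + 1 (new accept) = 3
  (a | c)(da)* — |ε-closure| equals the left operand's closure size = 3 (its accept is not ε-reachable, so the closure stops there)
  (a | c)(da)* | d | c — |ε-closure| = 1 + 3 + 1 + 1 = 6 (the new accept is not ε-reachable since no branch accepts ε)

6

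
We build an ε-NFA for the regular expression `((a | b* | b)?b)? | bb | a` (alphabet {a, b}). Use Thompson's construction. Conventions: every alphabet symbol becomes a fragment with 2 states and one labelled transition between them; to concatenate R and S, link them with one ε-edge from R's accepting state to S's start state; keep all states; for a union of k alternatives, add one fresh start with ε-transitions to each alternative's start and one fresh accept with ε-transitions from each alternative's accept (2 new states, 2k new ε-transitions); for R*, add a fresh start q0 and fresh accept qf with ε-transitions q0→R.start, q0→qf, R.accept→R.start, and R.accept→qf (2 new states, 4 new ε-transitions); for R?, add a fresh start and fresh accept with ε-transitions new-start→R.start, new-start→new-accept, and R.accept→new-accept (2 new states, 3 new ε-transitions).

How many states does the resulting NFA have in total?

24

Bottom-up over the parse tree:
Each of the 7 symbol leaves contributes a 2-state fragment.
  b* — 4 states
  a | b* | b — 10 states
  (a | b* | b)? — 12 states
  (a | b* | b)?b — 14 states
  ((a | b* | b)?b)? — 16 states
  bb — 4 states
  ((a | b* | b)?b)? | bb | a — 24 states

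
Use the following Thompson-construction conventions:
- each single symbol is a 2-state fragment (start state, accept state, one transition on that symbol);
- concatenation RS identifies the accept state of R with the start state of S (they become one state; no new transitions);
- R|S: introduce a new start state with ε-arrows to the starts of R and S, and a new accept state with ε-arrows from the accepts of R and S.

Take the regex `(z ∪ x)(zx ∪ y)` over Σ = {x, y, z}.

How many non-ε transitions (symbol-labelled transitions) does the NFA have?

5

Bottom-up over the parse tree:
Each of the 5 symbol leaves contributes exactly 1 symbol transition.
  z ∪ x : 2 symbol transitions
  zx : 2 symbol transitions
  zx ∪ y : 3 symbol transitions
  (z ∪ x)(zx ∪ y) : 5 symbol transitions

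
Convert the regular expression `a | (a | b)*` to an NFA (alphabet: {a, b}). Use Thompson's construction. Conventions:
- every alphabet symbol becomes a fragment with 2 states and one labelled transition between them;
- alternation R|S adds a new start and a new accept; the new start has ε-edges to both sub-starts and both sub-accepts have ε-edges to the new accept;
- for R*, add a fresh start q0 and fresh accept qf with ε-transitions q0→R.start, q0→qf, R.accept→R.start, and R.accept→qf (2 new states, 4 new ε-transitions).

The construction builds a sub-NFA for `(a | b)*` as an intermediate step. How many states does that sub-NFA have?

8

Fragment for `(a | b)*`:
Each of the 2 symbol leaves contributes a 2-state fragment.
  a | b — 6 states
  (a | b)* — 8 states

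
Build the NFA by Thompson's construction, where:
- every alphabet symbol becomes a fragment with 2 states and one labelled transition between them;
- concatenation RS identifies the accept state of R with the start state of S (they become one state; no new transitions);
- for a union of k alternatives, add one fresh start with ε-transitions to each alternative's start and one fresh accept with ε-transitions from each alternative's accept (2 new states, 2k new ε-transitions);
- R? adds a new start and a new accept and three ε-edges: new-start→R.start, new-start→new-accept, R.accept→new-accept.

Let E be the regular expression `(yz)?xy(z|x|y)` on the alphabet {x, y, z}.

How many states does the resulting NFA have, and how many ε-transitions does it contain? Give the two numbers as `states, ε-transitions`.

14, 9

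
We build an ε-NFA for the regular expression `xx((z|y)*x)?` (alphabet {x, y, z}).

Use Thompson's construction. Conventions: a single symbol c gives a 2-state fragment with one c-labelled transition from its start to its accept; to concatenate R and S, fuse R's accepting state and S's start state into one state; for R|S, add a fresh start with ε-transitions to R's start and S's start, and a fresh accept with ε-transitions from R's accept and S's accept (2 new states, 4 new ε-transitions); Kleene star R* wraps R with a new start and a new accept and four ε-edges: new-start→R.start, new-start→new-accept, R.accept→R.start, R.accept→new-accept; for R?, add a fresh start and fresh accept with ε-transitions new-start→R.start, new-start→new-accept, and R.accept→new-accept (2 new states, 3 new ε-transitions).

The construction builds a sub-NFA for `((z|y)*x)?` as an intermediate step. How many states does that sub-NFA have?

11

Fragment for `((z|y)*x)?`:
Each of the 3 symbol leaves contributes a 2-state fragment.
  z|y → 6 states
  (z|y)* → 8 states
  (z|y)*x → 9 states
  ((z|y)*x)? → 11 states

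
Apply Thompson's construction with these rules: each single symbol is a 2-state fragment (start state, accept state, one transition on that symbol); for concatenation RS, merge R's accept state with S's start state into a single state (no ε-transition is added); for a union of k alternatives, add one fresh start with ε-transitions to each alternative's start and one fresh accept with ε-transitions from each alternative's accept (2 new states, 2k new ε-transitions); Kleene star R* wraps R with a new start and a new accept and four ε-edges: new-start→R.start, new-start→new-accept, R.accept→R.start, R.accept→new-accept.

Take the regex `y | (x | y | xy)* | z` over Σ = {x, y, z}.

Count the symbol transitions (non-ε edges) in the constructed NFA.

6

Building bottom-up:
Each of the 6 symbol leaves contributes exactly 1 symbol transition.
  xy — 2 symbol transitions
  x | y | xy — 4 symbol transitions
  (x | y | xy)* — 4 symbol transitions
  y | (x | y | xy)* | z — 6 symbol transitions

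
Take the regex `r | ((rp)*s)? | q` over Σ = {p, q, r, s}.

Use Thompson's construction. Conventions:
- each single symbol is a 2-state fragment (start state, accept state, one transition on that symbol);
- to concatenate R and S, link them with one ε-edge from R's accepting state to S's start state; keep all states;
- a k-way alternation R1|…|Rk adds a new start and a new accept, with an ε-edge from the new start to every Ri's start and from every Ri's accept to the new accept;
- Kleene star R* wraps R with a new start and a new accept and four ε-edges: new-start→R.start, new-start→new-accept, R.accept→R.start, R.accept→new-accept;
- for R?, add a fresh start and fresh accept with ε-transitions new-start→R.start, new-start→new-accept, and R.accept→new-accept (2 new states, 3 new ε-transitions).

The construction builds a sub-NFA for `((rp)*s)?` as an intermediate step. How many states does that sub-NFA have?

10

Fragment for `((rp)*s)?`:
Each of the 3 symbol leaves contributes a 2-state fragment.
  rp → 4 states
  (rp)* → 6 states
  (rp)*s → 8 states
  ((rp)*s)? → 10 states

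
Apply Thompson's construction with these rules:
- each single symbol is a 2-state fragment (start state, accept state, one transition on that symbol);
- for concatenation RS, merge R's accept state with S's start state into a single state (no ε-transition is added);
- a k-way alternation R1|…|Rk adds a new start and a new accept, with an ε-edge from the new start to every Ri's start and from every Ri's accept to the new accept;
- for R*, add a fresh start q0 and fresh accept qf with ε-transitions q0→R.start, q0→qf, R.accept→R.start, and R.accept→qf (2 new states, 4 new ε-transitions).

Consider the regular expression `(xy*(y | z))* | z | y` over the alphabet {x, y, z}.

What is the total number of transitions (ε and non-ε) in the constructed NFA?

Bottom-up over the parse tree:
Each of the 6 symbol leaves contributes 1 transition (1 symbol, 0 ε).
  y* — 5 transitions (1 symbol, 4 ε)
  y | z — 6 transitions (2 symbol, 4 ε)
  xy*(y | z) — 12 transitions (4 symbol, 8 ε)
  (xy*(y | z))* — 16 transitions (4 symbol, 12 ε)
  (xy*(y | z))* | z | y — 24 transitions (6 symbol, 18 ε)

24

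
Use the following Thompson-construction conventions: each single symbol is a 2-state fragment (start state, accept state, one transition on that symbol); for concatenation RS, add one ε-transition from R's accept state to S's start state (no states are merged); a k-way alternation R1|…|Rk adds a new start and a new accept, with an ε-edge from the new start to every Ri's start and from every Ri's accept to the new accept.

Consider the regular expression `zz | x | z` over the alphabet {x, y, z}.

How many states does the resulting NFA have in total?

10

Building bottom-up:
Each of the 4 symbol leaves contributes a 2-state fragment.
  zz — 4 states
  zz | x | z — 10 states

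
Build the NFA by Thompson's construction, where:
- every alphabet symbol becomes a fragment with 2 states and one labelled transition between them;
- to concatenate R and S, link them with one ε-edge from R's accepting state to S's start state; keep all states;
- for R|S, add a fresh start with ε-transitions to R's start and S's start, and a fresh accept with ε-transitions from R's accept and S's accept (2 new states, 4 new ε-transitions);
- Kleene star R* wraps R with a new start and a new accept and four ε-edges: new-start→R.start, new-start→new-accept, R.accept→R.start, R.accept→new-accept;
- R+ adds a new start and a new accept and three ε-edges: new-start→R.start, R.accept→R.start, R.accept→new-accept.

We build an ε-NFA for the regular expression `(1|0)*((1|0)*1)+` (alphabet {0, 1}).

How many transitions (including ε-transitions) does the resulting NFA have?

Bottom-up over the parse tree:
Each of the 5 symbol leaves contributes 1 transition (1 symbol, 0 ε).
  1|0 = 6 transitions (2 symbol, 4 ε)
  (1|0)* = 10 transitions (2 symbol, 8 ε)
  1|0 = 6 transitions (2 symbol, 4 ε)
  (1|0)* = 10 transitions (2 symbol, 8 ε)
  (1|0)*1 = 12 transitions (3 symbol, 9 ε)
  ((1|0)*1)+ = 15 transitions (3 symbol, 12 ε)
  (1|0)*((1|0)*1)+ = 26 transitions (5 symbol, 21 ε)

26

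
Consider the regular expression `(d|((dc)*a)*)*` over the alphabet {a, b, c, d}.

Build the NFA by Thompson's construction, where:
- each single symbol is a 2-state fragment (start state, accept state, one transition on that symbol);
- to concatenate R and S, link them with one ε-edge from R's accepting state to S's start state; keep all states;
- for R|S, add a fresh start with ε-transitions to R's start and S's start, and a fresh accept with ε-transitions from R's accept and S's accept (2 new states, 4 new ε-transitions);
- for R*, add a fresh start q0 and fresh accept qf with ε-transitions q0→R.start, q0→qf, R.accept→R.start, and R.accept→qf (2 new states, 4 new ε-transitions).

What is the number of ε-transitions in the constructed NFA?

18

Per subexpression:
Each of the 4 symbol leaves contributes 0 ε-transitions.
  dc : 1 ε-transition
  (dc)* : 5 ε-transitions
  (dc)*a : 6 ε-transitions
  ((dc)*a)* : 10 ε-transitions
  d|((dc)*a)* : 14 ε-transitions
  (d|((dc)*a)*)* : 18 ε-transitions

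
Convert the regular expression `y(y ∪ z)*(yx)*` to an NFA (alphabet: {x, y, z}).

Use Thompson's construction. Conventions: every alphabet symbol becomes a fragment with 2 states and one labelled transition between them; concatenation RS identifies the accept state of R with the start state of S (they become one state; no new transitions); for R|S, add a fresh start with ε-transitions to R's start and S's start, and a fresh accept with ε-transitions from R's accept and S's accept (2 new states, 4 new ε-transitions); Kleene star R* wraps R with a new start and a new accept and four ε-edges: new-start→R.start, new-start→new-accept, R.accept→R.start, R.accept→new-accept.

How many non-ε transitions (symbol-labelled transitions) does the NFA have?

Recursing over subexpressions:
Each of the 5 symbol leaves contributes exactly 1 symbol transition.
  y ∪ z = 2 symbol transitions
  (y ∪ z)* = 2 symbol transitions
  yx = 2 symbol transitions
  (yx)* = 2 symbol transitions
  y(y ∪ z)*(yx)* = 5 symbol transitions

5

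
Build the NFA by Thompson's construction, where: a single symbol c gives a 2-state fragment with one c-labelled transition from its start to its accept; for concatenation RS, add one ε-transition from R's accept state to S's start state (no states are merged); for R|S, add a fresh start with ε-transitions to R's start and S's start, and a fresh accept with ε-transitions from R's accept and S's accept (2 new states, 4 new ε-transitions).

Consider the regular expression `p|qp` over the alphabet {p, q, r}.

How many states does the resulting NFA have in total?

Per subexpression:
Each of the 3 symbol leaves contributes a 2-state fragment.
  qp = 4 states
  p|qp = 8 states

8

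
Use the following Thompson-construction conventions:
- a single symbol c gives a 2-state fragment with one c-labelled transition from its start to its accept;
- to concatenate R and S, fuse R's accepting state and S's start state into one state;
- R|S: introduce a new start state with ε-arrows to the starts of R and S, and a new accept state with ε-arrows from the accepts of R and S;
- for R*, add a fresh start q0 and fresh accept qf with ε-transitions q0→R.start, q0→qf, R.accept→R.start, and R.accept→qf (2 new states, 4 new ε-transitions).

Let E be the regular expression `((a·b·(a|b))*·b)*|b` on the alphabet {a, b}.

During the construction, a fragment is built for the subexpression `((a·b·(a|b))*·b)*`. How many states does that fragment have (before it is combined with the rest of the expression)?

13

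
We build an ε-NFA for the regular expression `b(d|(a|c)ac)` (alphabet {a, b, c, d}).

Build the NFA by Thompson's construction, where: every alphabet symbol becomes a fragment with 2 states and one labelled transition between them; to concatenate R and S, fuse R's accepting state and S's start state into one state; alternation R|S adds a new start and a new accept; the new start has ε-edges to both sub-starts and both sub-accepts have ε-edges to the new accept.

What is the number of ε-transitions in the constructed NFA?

Per subexpression:
Each of the 6 symbol leaves contributes 0 ε-transitions.
  a|c = 4 ε-transitions
  (a|c)ac = 4 ε-transitions
  d|(a|c)ac = 8 ε-transitions
  b(d|(a|c)ac) = 8 ε-transitions

8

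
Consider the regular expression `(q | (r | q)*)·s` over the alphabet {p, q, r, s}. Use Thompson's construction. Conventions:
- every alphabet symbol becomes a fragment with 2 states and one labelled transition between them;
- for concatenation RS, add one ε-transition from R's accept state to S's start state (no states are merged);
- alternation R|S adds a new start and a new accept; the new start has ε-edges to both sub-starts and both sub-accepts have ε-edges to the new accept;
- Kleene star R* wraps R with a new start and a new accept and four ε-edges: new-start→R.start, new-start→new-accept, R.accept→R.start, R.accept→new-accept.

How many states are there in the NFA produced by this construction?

Per subexpression:
Each of the 4 symbol leaves contributes a 2-state fragment.
  r | q → 6 states
  (r | q)* → 8 states
  q | (r | q)* → 12 states
  (q | (r | q)*)·s → 14 states

14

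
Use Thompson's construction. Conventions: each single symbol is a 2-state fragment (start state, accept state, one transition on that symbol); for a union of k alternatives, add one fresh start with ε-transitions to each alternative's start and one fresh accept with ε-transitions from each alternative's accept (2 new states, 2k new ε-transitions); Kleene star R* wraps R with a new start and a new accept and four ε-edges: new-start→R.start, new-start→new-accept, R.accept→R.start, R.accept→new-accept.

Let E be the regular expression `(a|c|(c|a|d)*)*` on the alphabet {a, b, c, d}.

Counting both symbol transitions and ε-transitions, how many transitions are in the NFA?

Bottom-up over the parse tree:
Each of the 5 symbol leaves contributes 1 transition (1 symbol, 0 ε).
  c|a|d : 9 transitions (3 symbol, 6 ε)
  (c|a|d)* : 13 transitions (3 symbol, 10 ε)
  a|c|(c|a|d)* : 21 transitions (5 symbol, 16 ε)
  (a|c|(c|a|d)*)* : 25 transitions (5 symbol, 20 ε)

25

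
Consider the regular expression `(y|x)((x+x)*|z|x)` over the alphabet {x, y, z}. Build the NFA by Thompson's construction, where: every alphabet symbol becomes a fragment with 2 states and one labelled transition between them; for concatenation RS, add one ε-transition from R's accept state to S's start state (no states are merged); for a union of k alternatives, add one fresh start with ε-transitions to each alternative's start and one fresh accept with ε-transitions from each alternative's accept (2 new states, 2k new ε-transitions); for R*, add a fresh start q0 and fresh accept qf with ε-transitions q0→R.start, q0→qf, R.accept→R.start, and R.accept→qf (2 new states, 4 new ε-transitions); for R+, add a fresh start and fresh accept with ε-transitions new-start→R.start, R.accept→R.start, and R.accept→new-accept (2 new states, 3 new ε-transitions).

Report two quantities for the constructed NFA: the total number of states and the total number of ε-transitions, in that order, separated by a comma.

Per subexpression:
Each of the 6 symbol leaves contributes 2 states and 0 ε-transitions.
  y|x — 6 states, 4 ε-transitions
  x+ — 4 states, 3 ε-transitions
  x+x — 6 states, 4 ε-transitions
  (x+x)* — 8 states, 8 ε-transitions
  (x+x)*|z|x — 14 states, 14 ε-transitions
  (y|x)((x+x)*|z|x) — 20 states, 19 ε-transitions

20, 19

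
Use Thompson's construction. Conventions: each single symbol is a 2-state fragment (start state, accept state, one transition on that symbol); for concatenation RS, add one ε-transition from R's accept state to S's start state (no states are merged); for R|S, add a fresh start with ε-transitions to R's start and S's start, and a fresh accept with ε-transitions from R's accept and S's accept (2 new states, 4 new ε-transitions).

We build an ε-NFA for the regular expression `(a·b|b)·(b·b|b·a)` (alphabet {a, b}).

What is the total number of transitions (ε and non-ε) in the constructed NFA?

19

By structural recursion:
Each of the 7 symbol leaves contributes 1 transition (1 symbol, 0 ε).
  a·b — 3 transitions (2 symbol, 1 ε)
  a·b|b — 8 transitions (3 symbol, 5 ε)
  b·b — 3 transitions (2 symbol, 1 ε)
  b·a — 3 transitions (2 symbol, 1 ε)
  b·b|b·a — 10 transitions (4 symbol, 6 ε)
  (a·b|b)·(b·b|b·a) — 19 transitions (7 symbol, 12 ε)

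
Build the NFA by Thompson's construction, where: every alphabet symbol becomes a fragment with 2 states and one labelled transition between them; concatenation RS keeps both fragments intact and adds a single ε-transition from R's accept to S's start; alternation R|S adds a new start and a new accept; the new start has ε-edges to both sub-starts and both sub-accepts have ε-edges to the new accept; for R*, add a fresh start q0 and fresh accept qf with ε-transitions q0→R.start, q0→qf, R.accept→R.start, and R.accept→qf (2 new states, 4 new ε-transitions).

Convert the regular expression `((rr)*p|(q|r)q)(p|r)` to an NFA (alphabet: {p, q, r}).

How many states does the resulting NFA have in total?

24

Recursing over subexpressions:
Each of the 8 symbol leaves contributes a 2-state fragment.
  rr = 4 states
  (rr)* = 6 states
  (rr)*p = 8 states
  q|r = 6 states
  (q|r)q = 8 states
  (rr)*p|(q|r)q = 18 states
  p|r = 6 states
  ((rr)*p|(q|r)q)(p|r) = 24 states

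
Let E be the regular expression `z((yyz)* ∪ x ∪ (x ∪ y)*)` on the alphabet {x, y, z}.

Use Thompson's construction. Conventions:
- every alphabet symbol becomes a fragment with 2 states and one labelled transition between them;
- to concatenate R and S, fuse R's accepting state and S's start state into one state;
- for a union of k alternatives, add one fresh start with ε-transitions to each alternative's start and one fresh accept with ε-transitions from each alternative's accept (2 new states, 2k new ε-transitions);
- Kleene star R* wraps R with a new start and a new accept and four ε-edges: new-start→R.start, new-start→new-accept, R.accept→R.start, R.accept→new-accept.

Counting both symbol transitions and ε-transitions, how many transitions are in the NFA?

Building bottom-up:
Each of the 7 symbol leaves contributes 1 transition (1 symbol, 0 ε).
  yyz → 3 transitions (3 symbol, 0 ε)
  (yyz)* → 7 transitions (3 symbol, 4 ε)
  x ∪ y → 6 transitions (2 symbol, 4 ε)
  (x ∪ y)* → 10 transitions (2 symbol, 8 ε)
  (yyz)* ∪ x ∪ (x ∪ y)* → 24 transitions (6 symbol, 18 ε)
  z((yyz)* ∪ x ∪ (x ∪ y)*) → 25 transitions (7 symbol, 18 ε)

25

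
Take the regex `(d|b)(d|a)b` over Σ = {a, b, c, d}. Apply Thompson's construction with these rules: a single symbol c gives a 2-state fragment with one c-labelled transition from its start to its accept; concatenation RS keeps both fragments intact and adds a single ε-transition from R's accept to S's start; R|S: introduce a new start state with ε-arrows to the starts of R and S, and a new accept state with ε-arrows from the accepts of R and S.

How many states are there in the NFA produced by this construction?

Building bottom-up:
Each of the 5 symbol leaves contributes a 2-state fragment.
  d|b = 6 states
  d|a = 6 states
  (d|b)(d|a)b = 14 states

14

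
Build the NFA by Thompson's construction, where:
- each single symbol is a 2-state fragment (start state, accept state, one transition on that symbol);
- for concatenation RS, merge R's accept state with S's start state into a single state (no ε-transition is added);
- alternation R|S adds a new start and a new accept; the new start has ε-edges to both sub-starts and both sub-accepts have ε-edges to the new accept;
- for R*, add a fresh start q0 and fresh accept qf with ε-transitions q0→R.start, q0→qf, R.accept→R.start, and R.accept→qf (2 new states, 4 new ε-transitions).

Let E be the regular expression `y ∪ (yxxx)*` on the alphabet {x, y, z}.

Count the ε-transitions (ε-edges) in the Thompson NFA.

Recursing over subexpressions:
Each of the 5 symbol leaves contributes 0 ε-transitions.
  yxxx → 0 ε-transitions
  (yxxx)* → 4 ε-transitions
  y ∪ (yxxx)* → 8 ε-transitions

8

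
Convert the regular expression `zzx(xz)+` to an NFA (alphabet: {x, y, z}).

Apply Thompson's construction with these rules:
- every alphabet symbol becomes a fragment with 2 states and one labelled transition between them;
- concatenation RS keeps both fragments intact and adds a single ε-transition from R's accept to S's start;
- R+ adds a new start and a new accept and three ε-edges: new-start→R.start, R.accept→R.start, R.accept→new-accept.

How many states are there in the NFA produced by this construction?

12

Per subexpression:
Each of the 5 symbol leaves contributes a 2-state fragment.
  xz → 4 states
  (xz)+ → 6 states
  zzx(xz)+ → 12 states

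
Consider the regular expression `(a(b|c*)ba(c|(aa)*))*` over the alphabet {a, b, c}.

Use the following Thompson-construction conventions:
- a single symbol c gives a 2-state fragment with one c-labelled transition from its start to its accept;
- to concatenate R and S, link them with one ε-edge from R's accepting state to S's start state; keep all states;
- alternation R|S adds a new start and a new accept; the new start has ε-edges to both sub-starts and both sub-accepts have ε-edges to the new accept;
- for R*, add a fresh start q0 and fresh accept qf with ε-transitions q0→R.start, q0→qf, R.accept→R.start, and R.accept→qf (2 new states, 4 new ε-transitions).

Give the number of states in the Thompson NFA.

26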